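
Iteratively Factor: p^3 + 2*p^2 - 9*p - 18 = (p - 3)*(p^2 + 5*p + 6) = (p - 3)*(p + 3)*(p + 2)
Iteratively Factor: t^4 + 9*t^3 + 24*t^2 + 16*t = (t + 4)*(t^3 + 5*t^2 + 4*t) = (t + 4)^2*(t^2 + t) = t*(t + 4)^2*(t + 1)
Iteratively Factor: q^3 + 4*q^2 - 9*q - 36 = (q - 3)*(q^2 + 7*q + 12) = (q - 3)*(q + 3)*(q + 4)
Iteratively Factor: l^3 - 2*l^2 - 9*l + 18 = (l + 3)*(l^2 - 5*l + 6) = (l - 3)*(l + 3)*(l - 2)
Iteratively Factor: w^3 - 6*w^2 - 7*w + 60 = (w - 4)*(w^2 - 2*w - 15) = (w - 5)*(w - 4)*(w + 3)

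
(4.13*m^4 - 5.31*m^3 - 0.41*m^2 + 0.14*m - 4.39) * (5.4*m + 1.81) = 22.302*m^5 - 21.1987*m^4 - 11.8251*m^3 + 0.0139000000000001*m^2 - 23.4526*m - 7.9459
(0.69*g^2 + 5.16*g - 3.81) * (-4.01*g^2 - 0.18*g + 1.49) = -2.7669*g^4 - 20.8158*g^3 + 15.3774*g^2 + 8.3742*g - 5.6769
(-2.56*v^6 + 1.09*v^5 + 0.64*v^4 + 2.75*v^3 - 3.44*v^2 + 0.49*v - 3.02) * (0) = 0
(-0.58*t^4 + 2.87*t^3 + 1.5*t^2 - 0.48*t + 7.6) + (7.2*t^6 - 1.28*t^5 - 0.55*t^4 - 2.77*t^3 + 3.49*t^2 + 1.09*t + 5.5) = 7.2*t^6 - 1.28*t^5 - 1.13*t^4 + 0.1*t^3 + 4.99*t^2 + 0.61*t + 13.1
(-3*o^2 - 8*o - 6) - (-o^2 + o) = -2*o^2 - 9*o - 6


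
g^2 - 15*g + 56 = (g - 8)*(g - 7)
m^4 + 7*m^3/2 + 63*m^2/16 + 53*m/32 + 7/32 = (m + 1/4)*(m + 1/2)*(m + 1)*(m + 7/4)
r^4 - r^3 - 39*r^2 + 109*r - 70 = (r - 5)*(r - 2)*(r - 1)*(r + 7)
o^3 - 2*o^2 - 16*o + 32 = (o - 4)*(o - 2)*(o + 4)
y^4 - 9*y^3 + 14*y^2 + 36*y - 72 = (y - 6)*(y - 3)*(y - 2)*(y + 2)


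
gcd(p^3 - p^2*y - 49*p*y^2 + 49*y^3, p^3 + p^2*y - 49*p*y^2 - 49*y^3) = -p^2 + 49*y^2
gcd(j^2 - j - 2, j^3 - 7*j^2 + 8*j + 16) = j + 1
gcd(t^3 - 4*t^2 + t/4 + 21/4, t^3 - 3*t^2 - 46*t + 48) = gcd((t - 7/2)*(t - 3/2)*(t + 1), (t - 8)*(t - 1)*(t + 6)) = 1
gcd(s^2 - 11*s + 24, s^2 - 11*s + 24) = s^2 - 11*s + 24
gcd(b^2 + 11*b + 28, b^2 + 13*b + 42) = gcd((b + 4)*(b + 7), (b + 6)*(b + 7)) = b + 7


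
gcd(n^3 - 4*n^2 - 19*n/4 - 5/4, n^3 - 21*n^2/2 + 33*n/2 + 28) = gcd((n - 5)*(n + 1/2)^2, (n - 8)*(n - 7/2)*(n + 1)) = 1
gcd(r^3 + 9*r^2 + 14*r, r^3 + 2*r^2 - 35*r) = r^2 + 7*r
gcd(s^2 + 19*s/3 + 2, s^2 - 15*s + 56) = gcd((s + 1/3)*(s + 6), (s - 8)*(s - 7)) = 1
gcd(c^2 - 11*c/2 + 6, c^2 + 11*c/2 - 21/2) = c - 3/2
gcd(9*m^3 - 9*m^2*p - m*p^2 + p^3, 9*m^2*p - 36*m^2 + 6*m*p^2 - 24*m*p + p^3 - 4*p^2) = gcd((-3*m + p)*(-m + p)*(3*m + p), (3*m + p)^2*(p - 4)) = 3*m + p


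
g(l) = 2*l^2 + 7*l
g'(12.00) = 55.00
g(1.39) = 13.59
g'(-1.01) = 2.96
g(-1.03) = -5.09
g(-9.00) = 99.00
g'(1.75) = 14.00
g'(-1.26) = 1.96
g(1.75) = 18.38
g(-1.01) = -5.03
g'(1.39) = 12.56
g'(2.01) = 15.04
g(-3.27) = -1.50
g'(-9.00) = -29.00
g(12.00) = 372.00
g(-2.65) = -4.50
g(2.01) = 22.15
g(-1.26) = -5.64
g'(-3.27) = -6.08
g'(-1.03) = 2.88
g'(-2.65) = -3.60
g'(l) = 4*l + 7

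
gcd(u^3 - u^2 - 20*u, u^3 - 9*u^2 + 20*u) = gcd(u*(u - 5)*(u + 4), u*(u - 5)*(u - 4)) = u^2 - 5*u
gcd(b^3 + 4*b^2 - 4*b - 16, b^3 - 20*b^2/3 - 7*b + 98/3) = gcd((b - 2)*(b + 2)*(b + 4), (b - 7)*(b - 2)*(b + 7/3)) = b - 2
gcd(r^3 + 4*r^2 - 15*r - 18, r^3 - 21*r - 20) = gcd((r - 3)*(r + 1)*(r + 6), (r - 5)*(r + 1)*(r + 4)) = r + 1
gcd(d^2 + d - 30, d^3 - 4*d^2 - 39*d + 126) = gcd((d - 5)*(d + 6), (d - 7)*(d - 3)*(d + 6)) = d + 6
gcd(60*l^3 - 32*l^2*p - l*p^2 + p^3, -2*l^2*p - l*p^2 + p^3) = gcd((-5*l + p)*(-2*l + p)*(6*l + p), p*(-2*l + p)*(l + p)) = -2*l + p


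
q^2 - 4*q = q*(q - 4)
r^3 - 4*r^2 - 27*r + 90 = (r - 6)*(r - 3)*(r + 5)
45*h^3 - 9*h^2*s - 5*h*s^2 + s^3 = (-5*h + s)*(-3*h + s)*(3*h + s)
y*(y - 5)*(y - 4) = y^3 - 9*y^2 + 20*y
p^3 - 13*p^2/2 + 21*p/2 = p*(p - 7/2)*(p - 3)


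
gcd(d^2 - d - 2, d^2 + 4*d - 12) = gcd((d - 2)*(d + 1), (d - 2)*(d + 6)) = d - 2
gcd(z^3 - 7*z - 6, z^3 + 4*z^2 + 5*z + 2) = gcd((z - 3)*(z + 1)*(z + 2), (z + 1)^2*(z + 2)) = z^2 + 3*z + 2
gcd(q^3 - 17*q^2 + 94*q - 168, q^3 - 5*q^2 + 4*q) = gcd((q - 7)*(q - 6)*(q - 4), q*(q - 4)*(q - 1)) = q - 4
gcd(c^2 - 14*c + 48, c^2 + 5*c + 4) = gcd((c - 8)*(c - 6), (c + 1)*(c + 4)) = 1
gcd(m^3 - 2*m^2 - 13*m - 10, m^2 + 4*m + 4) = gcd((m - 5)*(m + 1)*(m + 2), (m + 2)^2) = m + 2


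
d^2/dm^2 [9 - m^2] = -2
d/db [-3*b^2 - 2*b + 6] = -6*b - 2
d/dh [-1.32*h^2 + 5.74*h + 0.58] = 5.74 - 2.64*h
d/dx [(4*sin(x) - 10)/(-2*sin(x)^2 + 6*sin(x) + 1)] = 8*(sin(x)^2 - 5*sin(x) + 8)*cos(x)/(6*sin(x) + cos(2*x))^2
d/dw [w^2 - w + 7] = 2*w - 1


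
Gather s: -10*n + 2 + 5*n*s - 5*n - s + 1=-15*n + s*(5*n - 1) + 3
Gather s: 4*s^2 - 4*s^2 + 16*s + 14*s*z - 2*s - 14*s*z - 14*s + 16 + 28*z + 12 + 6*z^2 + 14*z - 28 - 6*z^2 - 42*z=0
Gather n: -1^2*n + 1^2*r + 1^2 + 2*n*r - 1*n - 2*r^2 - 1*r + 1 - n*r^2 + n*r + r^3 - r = n*(-r^2 + 3*r - 2) + r^3 - 2*r^2 - r + 2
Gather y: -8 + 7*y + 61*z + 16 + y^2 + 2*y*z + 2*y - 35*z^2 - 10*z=y^2 + y*(2*z + 9) - 35*z^2 + 51*z + 8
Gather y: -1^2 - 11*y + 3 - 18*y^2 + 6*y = -18*y^2 - 5*y + 2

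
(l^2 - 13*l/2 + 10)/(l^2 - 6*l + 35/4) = 2*(l - 4)/(2*l - 7)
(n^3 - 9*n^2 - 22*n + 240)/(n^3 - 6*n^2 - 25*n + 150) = (n - 8)/(n - 5)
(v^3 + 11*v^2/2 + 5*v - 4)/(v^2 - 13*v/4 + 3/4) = 2*(2*v^3 + 11*v^2 + 10*v - 8)/(4*v^2 - 13*v + 3)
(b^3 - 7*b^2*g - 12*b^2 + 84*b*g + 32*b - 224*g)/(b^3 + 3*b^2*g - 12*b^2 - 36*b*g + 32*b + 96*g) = (b - 7*g)/(b + 3*g)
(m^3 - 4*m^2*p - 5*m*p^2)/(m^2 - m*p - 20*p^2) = m*(m + p)/(m + 4*p)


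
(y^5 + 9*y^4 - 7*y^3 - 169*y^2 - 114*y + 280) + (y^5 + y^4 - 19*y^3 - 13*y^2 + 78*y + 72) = 2*y^5 + 10*y^4 - 26*y^3 - 182*y^2 - 36*y + 352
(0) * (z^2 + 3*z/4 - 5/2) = 0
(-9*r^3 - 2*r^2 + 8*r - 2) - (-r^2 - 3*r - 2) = -9*r^3 - r^2 + 11*r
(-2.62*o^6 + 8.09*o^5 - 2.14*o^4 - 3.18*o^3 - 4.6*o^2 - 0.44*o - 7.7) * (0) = 0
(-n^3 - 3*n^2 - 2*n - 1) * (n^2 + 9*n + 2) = -n^5 - 12*n^4 - 31*n^3 - 25*n^2 - 13*n - 2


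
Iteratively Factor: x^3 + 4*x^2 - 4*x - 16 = (x - 2)*(x^2 + 6*x + 8) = (x - 2)*(x + 2)*(x + 4)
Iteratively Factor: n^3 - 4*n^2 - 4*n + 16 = (n + 2)*(n^2 - 6*n + 8) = (n - 4)*(n + 2)*(n - 2)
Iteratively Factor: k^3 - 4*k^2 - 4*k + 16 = (k + 2)*(k^2 - 6*k + 8) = (k - 2)*(k + 2)*(k - 4)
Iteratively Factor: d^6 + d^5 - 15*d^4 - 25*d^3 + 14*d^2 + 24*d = (d + 1)*(d^5 - 15*d^3 - 10*d^2 + 24*d) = (d + 1)*(d + 3)*(d^4 - 3*d^3 - 6*d^2 + 8*d) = d*(d + 1)*(d + 3)*(d^3 - 3*d^2 - 6*d + 8) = d*(d - 4)*(d + 1)*(d + 3)*(d^2 + d - 2) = d*(d - 4)*(d + 1)*(d + 2)*(d + 3)*(d - 1)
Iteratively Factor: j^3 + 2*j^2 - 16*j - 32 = (j + 2)*(j^2 - 16) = (j + 2)*(j + 4)*(j - 4)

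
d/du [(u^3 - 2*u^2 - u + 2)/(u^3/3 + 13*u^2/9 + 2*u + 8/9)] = 9*(19*u^2 + 4*u - 44)/(9*u^4 + 60*u^3 + 148*u^2 + 160*u + 64)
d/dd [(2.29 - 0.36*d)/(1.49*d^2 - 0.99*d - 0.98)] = (0.5364*d^2 - 6.8242*d + 2.6199)/(2.2201*d^4 - 2.9502*d^3 - 1.9403*d^2 + 1.9404*d + 0.9604)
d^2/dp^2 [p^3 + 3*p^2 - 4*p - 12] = 6*p + 6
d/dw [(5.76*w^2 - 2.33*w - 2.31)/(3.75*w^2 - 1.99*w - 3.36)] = (-2.7249*w^2 - 21.3822*w + 3.2319)/(14.0625*w^4 - 14.925*w^3 - 21.2399*w^2 + 13.3728*w + 11.2896)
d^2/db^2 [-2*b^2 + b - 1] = -4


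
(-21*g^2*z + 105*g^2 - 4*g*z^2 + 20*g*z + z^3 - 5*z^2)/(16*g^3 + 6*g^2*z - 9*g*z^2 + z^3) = (-21*g^2*z + 105*g^2 - 4*g*z^2 + 20*g*z + z^3 - 5*z^2)/(16*g^3 + 6*g^2*z - 9*g*z^2 + z^3)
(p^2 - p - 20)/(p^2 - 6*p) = (p^2 - p - 20)/(p*(p - 6))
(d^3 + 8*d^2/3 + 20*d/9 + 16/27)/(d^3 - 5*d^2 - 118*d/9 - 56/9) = (d + 2/3)/(d - 7)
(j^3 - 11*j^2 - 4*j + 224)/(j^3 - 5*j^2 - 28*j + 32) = (j - 7)/(j - 1)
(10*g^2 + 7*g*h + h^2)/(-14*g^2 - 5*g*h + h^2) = (-5*g - h)/(7*g - h)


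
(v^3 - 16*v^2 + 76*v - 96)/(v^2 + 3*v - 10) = (v^2 - 14*v + 48)/(v + 5)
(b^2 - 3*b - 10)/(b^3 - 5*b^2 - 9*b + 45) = (b + 2)/(b^2 - 9)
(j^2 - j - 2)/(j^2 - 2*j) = (j + 1)/j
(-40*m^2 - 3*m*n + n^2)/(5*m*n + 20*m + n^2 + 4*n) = (-8*m + n)/(n + 4)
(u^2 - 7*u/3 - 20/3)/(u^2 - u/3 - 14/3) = (-3*u^2 + 7*u + 20)/(-3*u^2 + u + 14)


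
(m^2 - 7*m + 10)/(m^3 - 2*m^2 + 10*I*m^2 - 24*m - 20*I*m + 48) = (m - 5)/(m^2 + 10*I*m - 24)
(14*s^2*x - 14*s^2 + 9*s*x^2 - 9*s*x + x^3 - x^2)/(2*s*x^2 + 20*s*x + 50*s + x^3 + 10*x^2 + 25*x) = (7*s*x - 7*s + x^2 - x)/(x^2 + 10*x + 25)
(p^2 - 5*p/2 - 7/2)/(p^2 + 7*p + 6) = (p - 7/2)/(p + 6)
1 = 1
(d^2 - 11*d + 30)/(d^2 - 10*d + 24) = (d - 5)/(d - 4)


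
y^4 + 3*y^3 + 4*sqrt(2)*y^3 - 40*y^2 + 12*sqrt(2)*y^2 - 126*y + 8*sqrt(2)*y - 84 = (y + 1)*(y + 2)*(y - 3*sqrt(2))*(y + 7*sqrt(2))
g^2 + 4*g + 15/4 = (g + 3/2)*(g + 5/2)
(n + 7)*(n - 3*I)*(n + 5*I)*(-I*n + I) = -I*n^4 + 2*n^3 - 6*I*n^3 + 12*n^2 - 8*I*n^2 - 14*n - 90*I*n + 105*I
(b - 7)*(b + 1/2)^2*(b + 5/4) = b^4 - 19*b^3/4 - 57*b^2/4 - 163*b/16 - 35/16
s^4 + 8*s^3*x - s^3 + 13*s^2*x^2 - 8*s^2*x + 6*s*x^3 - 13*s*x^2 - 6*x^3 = (s - 1)*(s + x)^2*(s + 6*x)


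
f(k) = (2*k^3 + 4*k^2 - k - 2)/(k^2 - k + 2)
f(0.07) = -1.06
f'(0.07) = -0.68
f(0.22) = -1.10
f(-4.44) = -3.59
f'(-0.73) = -1.10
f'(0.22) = 0.24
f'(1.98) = 4.55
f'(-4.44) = 1.77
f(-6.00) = -6.45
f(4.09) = 13.50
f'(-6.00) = 1.89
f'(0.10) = -0.52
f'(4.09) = 2.40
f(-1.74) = 0.19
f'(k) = (1 - 2*k)*(2*k^3 + 4*k^2 - k - 2)/(k^2 - k + 2)^2 + (6*k^2 + 8*k - 1)/(k^2 - k + 2)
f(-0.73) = 0.03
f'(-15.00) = 1.99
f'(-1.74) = 0.61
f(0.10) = -1.08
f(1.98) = 6.91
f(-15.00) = -24.12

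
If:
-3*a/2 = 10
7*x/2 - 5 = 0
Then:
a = -20/3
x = 10/7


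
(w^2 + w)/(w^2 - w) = (w + 1)/(w - 1)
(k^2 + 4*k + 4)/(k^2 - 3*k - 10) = (k + 2)/(k - 5)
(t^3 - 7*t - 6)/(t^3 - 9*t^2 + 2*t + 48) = (t + 1)/(t - 8)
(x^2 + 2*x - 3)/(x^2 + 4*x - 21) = (x^2 + 2*x - 3)/(x^2 + 4*x - 21)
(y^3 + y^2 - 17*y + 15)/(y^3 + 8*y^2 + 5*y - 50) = (y^2 - 4*y + 3)/(y^2 + 3*y - 10)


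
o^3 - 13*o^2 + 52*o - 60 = (o - 6)*(o - 5)*(o - 2)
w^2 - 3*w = w*(w - 3)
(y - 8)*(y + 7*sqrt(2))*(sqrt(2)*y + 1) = sqrt(2)*y^3 - 8*sqrt(2)*y^2 + 15*y^2 - 120*y + 7*sqrt(2)*y - 56*sqrt(2)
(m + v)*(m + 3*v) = m^2 + 4*m*v + 3*v^2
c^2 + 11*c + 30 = (c + 5)*(c + 6)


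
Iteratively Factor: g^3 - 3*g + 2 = (g - 1)*(g^2 + g - 2) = (g - 1)^2*(g + 2)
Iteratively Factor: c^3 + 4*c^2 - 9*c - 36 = (c - 3)*(c^2 + 7*c + 12) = (c - 3)*(c + 4)*(c + 3)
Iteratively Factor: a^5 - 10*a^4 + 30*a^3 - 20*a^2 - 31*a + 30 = (a - 1)*(a^4 - 9*a^3 + 21*a^2 + a - 30) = (a - 2)*(a - 1)*(a^3 - 7*a^2 + 7*a + 15) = (a - 3)*(a - 2)*(a - 1)*(a^2 - 4*a - 5) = (a - 3)*(a - 2)*(a - 1)*(a + 1)*(a - 5)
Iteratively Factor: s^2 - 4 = (s - 2)*(s + 2)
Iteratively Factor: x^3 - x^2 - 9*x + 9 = (x + 3)*(x^2 - 4*x + 3) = (x - 1)*(x + 3)*(x - 3)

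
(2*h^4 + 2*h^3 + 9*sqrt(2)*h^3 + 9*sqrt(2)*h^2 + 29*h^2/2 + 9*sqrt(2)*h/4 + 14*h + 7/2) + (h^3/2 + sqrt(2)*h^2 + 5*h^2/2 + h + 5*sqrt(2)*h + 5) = 2*h^4 + 5*h^3/2 + 9*sqrt(2)*h^3 + 10*sqrt(2)*h^2 + 17*h^2 + 29*sqrt(2)*h/4 + 15*h + 17/2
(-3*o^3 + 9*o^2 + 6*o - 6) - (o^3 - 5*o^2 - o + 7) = -4*o^3 + 14*o^2 + 7*o - 13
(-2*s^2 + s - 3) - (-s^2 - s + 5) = -s^2 + 2*s - 8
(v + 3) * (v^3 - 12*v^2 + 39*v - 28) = v^4 - 9*v^3 + 3*v^2 + 89*v - 84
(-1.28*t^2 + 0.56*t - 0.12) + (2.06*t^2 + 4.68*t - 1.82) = 0.78*t^2 + 5.24*t - 1.94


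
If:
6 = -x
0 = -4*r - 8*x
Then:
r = 12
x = -6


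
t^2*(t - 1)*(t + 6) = t^4 + 5*t^3 - 6*t^2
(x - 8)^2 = x^2 - 16*x + 64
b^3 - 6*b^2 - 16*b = b*(b - 8)*(b + 2)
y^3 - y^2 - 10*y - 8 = (y - 4)*(y + 1)*(y + 2)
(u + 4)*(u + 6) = u^2 + 10*u + 24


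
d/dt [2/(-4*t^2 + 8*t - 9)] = 16*(t - 1)/(4*t^2 - 8*t + 9)^2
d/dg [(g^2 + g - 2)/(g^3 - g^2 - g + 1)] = (-g^2 - 4*g - 1)/(g^4 - 2*g^2 + 1)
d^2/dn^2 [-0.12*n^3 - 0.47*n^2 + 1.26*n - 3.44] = -0.72*n - 0.94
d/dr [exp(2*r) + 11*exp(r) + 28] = (2*exp(r) + 11)*exp(r)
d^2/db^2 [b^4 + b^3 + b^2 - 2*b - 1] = 12*b^2 + 6*b + 2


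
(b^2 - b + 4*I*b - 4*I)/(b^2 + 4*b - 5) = (b + 4*I)/(b + 5)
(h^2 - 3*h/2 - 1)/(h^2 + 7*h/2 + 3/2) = (h - 2)/(h + 3)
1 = 1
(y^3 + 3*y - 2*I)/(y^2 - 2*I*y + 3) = (y^3 + 3*y - 2*I)/(y^2 - 2*I*y + 3)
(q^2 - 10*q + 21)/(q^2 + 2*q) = (q^2 - 10*q + 21)/(q*(q + 2))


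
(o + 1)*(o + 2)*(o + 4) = o^3 + 7*o^2 + 14*o + 8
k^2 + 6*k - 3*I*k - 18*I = (k + 6)*(k - 3*I)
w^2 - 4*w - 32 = (w - 8)*(w + 4)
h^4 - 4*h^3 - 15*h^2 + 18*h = h*(h - 6)*(h - 1)*(h + 3)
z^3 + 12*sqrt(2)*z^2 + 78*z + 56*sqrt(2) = (z + sqrt(2))*(z + 4*sqrt(2))*(z + 7*sqrt(2))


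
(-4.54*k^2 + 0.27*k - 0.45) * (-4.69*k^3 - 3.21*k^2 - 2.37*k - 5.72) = 21.2926*k^5 + 13.3071*k^4 + 12.0036*k^3 + 26.7734*k^2 - 0.4779*k + 2.574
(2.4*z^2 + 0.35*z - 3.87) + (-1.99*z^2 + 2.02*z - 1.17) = 0.41*z^2 + 2.37*z - 5.04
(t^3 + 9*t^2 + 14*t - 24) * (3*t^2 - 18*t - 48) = 3*t^5 + 9*t^4 - 168*t^3 - 756*t^2 - 240*t + 1152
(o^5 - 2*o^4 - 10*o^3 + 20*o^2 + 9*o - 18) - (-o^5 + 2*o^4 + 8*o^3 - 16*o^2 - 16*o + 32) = 2*o^5 - 4*o^4 - 18*o^3 + 36*o^2 + 25*o - 50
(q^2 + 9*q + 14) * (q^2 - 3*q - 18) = q^4 + 6*q^3 - 31*q^2 - 204*q - 252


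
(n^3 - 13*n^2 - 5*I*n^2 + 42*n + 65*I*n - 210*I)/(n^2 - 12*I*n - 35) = (n^2 - 13*n + 42)/(n - 7*I)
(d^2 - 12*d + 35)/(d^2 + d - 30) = (d - 7)/(d + 6)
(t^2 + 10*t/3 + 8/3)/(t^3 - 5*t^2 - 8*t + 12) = (t + 4/3)/(t^2 - 7*t + 6)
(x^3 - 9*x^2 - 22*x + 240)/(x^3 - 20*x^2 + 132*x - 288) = (x + 5)/(x - 6)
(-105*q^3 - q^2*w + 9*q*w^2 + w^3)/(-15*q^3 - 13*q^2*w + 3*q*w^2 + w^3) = (7*q + w)/(q + w)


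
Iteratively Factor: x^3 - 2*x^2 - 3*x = (x + 1)*(x^2 - 3*x) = x*(x + 1)*(x - 3)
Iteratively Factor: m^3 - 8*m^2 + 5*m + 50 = (m + 2)*(m^2 - 10*m + 25) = (m - 5)*(m + 2)*(m - 5)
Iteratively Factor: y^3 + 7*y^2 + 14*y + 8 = (y + 2)*(y^2 + 5*y + 4) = (y + 2)*(y + 4)*(y + 1)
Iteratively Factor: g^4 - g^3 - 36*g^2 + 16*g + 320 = (g + 4)*(g^3 - 5*g^2 - 16*g + 80) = (g - 5)*(g + 4)*(g^2 - 16) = (g - 5)*(g + 4)^2*(g - 4)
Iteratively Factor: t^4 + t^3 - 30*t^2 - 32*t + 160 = (t + 4)*(t^3 - 3*t^2 - 18*t + 40) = (t + 4)^2*(t^2 - 7*t + 10) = (t - 5)*(t + 4)^2*(t - 2)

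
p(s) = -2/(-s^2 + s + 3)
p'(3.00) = -1.11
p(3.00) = 0.67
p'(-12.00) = 0.00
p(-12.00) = 0.01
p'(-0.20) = 0.37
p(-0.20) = -0.72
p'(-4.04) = 0.06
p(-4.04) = 0.12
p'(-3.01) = 0.17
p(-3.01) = 0.22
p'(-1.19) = 43.57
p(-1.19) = -5.08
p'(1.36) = -0.55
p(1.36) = -0.80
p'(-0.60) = 1.06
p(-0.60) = -0.98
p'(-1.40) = 58.64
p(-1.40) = 5.56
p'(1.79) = -2.05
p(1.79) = -1.26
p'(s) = -2*(2*s - 1)/(-s^2 + s + 3)^2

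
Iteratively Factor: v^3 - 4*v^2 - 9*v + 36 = (v + 3)*(v^2 - 7*v + 12) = (v - 4)*(v + 3)*(v - 3)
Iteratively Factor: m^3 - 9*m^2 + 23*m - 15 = (m - 1)*(m^2 - 8*m + 15) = (m - 3)*(m - 1)*(m - 5)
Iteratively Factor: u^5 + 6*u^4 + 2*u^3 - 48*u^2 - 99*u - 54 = (u + 3)*(u^4 + 3*u^3 - 7*u^2 - 27*u - 18) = (u + 3)^2*(u^3 - 7*u - 6) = (u - 3)*(u + 3)^2*(u^2 + 3*u + 2) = (u - 3)*(u + 1)*(u + 3)^2*(u + 2)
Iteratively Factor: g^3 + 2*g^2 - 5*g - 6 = (g - 2)*(g^2 + 4*g + 3) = (g - 2)*(g + 1)*(g + 3)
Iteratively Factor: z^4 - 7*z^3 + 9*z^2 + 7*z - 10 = (z - 1)*(z^3 - 6*z^2 + 3*z + 10) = (z - 5)*(z - 1)*(z^2 - z - 2) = (z - 5)*(z - 1)*(z + 1)*(z - 2)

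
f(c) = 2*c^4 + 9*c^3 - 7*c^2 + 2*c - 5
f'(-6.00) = -670.00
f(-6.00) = 379.00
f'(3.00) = 419.00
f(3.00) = 343.00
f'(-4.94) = -234.37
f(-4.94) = -79.62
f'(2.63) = 297.47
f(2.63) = 211.25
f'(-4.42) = -99.44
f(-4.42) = -164.41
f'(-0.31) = 8.70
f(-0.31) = -6.54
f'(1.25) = 42.31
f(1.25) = 9.02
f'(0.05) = 1.37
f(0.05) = -4.92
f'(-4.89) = -219.35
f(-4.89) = -90.96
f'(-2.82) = 76.79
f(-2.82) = -141.66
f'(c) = 8*c^3 + 27*c^2 - 14*c + 2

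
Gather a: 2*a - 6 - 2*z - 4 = 2*a - 2*z - 10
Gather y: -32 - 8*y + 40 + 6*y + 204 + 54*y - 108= 52*y + 104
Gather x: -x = -x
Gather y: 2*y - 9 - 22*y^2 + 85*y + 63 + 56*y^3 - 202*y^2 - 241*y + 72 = 56*y^3 - 224*y^2 - 154*y + 126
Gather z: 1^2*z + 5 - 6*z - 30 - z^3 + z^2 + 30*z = -z^3 + z^2 + 25*z - 25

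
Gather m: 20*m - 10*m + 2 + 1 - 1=10*m + 2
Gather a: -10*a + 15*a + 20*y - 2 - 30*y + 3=5*a - 10*y + 1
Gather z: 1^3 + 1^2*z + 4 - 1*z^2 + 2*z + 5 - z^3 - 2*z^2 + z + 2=-z^3 - 3*z^2 + 4*z + 12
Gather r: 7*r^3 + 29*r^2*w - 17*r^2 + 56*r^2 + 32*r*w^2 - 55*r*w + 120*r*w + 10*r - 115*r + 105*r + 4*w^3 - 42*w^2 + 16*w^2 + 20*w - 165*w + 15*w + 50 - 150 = 7*r^3 + r^2*(29*w + 39) + r*(32*w^2 + 65*w) + 4*w^3 - 26*w^2 - 130*w - 100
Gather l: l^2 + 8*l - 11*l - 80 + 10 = l^2 - 3*l - 70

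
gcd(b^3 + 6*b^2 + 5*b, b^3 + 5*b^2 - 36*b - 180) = b + 5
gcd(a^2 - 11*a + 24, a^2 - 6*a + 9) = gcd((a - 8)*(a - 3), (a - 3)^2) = a - 3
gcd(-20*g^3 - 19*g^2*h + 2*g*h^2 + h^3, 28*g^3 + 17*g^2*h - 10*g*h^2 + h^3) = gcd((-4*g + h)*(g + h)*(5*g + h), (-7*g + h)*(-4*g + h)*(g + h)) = 4*g^2 + 3*g*h - h^2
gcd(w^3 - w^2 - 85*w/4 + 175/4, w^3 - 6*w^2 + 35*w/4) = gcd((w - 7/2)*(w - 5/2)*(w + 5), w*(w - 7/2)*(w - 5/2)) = w^2 - 6*w + 35/4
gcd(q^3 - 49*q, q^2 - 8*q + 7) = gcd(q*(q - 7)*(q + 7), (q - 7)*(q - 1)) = q - 7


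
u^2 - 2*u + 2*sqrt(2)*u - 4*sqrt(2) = (u - 2)*(u + 2*sqrt(2))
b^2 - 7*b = b*(b - 7)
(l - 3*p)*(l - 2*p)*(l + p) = l^3 - 4*l^2*p + l*p^2 + 6*p^3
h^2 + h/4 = h*(h + 1/4)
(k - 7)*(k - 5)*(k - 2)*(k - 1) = k^4 - 15*k^3 + 73*k^2 - 129*k + 70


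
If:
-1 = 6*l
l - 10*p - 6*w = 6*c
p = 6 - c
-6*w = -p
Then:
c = 397/30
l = -1/6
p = -217/30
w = -217/180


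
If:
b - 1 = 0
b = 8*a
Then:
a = 1/8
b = 1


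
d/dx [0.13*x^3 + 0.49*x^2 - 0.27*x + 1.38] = 0.39*x^2 + 0.98*x - 0.27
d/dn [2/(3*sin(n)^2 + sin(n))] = -(12/tan(n) + 2*cos(n)/sin(n)^2)/(3*sin(n) + 1)^2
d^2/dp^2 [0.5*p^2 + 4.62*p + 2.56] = 1.00000000000000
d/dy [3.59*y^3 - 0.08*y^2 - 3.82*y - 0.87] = 10.77*y^2 - 0.16*y - 3.82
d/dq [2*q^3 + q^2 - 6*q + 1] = 6*q^2 + 2*q - 6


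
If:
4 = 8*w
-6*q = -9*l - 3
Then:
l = 2*q/3 - 1/3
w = 1/2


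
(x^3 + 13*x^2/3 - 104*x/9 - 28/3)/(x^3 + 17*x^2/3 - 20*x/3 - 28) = (x + 2/3)/(x + 2)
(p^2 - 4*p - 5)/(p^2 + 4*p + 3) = (p - 5)/(p + 3)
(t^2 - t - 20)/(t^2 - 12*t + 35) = (t + 4)/(t - 7)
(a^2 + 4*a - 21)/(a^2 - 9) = (a + 7)/(a + 3)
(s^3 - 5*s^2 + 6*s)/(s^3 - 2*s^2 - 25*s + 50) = s*(s - 3)/(s^2 - 25)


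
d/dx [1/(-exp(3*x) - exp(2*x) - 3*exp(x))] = (3*exp(2*x) + 2*exp(x) + 3)*exp(-x)/(exp(2*x) + exp(x) + 3)^2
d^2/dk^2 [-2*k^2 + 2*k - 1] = -4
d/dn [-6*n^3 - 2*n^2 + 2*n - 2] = -18*n^2 - 4*n + 2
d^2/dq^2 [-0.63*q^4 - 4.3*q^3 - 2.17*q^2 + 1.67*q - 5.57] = -7.56*q^2 - 25.8*q - 4.34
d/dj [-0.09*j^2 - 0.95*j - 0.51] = -0.18*j - 0.95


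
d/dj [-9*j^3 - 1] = -27*j^2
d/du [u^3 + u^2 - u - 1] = 3*u^2 + 2*u - 1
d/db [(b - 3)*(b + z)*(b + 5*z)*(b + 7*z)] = 4*b^3 + 39*b^2*z - 9*b^2 + 94*b*z^2 - 78*b*z + 35*z^3 - 141*z^2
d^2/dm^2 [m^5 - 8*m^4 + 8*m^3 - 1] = 4*m*(5*m^2 - 24*m + 12)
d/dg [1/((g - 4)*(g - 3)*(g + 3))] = (-(g - 4)*(g - 3) - (g - 4)*(g + 3) - (g - 3)*(g + 3))/((g - 4)^2*(g - 3)^2*(g + 3)^2)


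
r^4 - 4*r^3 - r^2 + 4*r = r*(r - 4)*(r - 1)*(r + 1)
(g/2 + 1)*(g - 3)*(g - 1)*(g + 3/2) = g^4/2 - g^3/4 - 4*g^2 - 3*g/4 + 9/2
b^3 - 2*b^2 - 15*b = b*(b - 5)*(b + 3)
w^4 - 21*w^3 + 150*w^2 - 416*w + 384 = (w - 8)^2*(w - 3)*(w - 2)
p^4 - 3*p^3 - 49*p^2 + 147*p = p*(p - 7)*(p - 3)*(p + 7)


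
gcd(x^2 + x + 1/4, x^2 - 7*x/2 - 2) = x + 1/2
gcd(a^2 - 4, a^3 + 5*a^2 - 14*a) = a - 2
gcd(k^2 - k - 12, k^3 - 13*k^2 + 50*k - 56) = k - 4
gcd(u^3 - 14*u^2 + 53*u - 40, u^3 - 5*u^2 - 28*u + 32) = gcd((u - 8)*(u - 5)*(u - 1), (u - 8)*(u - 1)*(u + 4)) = u^2 - 9*u + 8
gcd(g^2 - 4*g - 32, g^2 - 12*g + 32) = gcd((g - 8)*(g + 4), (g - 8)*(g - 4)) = g - 8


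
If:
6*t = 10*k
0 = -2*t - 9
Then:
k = -27/10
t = -9/2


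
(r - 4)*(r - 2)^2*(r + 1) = r^4 - 7*r^3 + 12*r^2 + 4*r - 16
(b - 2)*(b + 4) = b^2 + 2*b - 8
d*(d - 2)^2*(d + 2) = d^4 - 2*d^3 - 4*d^2 + 8*d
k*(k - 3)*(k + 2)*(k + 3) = k^4 + 2*k^3 - 9*k^2 - 18*k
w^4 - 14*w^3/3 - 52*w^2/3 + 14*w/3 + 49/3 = (w - 7)*(w - 1)*(w + 1)*(w + 7/3)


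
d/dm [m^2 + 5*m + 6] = 2*m + 5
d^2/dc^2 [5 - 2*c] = 0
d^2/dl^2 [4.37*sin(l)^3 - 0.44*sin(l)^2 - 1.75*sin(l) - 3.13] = -1.5275*sin(l) + 9.8325*sin(3*l) - 0.88*cos(2*l)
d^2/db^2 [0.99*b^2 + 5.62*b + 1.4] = 1.98000000000000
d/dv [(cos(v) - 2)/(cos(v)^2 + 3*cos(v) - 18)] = (cos(v)^2 - 4*cos(v) + 12)*sin(v)/(cos(v)^2 + 3*cos(v) - 18)^2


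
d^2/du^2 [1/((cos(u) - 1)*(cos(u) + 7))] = (-4*sin(u)^4 + 66*sin(u)^2 - 39*cos(u)/2 - 9*cos(3*u)/2 + 24)/((cos(u) - 1)^3*(cos(u) + 7)^3)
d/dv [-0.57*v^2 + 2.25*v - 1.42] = 2.25 - 1.14*v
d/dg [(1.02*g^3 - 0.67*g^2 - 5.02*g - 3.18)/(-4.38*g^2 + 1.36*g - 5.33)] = (-4.4676*g^4 + 2.7744*g^3 - 39.2086*g^2 - 20.7146*g + 31.0814)/(19.1844*g^4 - 11.9136*g^3 + 48.5404*g^2 - 14.4976*g + 28.4089)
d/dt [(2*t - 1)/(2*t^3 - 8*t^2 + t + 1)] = (4*t^3 - 16*t^2 + 2*t - (2*t - 1)*(6*t^2 - 16*t + 1) + 2)/(2*t^3 - 8*t^2 + t + 1)^2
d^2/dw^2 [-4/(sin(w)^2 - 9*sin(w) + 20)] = 4*(4*sin(w)^4 - 27*sin(w)^3 - 5*sin(w)^2 + 234*sin(w) - 122)/(sin(w)^2 - 9*sin(w) + 20)^3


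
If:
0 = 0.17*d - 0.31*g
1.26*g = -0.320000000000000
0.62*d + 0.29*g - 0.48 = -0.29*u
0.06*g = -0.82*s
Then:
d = -0.46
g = -0.25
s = 0.02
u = 2.90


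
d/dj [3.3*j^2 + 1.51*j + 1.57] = 6.6*j + 1.51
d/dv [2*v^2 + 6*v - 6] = 4*v + 6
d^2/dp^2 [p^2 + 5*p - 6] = 2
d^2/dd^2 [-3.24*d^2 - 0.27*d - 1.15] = -6.48000000000000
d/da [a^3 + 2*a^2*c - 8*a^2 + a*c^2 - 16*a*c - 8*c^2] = 3*a^2 + 4*a*c - 16*a + c^2 - 16*c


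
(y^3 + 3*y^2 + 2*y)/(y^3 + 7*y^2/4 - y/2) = 4*(y + 1)/(4*y - 1)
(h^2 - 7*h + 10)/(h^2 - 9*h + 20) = (h - 2)/(h - 4)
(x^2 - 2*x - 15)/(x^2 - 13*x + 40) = (x + 3)/(x - 8)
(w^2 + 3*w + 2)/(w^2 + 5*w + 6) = (w + 1)/(w + 3)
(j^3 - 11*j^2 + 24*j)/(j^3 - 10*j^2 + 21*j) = (j - 8)/(j - 7)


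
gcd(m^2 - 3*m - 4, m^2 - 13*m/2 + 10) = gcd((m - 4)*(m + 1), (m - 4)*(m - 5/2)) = m - 4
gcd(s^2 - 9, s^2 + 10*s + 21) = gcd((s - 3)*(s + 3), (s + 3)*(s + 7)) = s + 3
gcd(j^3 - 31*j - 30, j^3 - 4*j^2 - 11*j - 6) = j^2 - 5*j - 6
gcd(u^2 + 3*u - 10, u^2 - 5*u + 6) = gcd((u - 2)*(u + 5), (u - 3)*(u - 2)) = u - 2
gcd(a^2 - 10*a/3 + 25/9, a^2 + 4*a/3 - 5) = a - 5/3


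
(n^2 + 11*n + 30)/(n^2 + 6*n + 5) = (n + 6)/(n + 1)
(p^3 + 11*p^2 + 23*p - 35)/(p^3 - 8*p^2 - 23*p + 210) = (p^2 + 6*p - 7)/(p^2 - 13*p + 42)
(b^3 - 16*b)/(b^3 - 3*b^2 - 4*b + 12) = b*(b^2 - 16)/(b^3 - 3*b^2 - 4*b + 12)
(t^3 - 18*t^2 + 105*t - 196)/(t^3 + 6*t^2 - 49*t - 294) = (t^2 - 11*t + 28)/(t^2 + 13*t + 42)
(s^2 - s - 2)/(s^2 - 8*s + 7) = (s^2 - s - 2)/(s^2 - 8*s + 7)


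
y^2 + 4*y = y*(y + 4)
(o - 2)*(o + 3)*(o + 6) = o^3 + 7*o^2 - 36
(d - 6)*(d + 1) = d^2 - 5*d - 6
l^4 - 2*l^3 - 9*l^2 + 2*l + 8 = (l - 4)*(l - 1)*(l + 1)*(l + 2)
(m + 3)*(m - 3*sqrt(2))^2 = m^3 - 6*sqrt(2)*m^2 + 3*m^2 - 18*sqrt(2)*m + 18*m + 54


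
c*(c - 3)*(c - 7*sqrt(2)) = c^3 - 7*sqrt(2)*c^2 - 3*c^2 + 21*sqrt(2)*c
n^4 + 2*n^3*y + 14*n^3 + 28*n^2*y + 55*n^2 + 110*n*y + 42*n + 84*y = (n + 1)*(n + 6)*(n + 7)*(n + 2*y)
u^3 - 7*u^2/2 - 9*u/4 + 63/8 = (u - 7/2)*(u - 3/2)*(u + 3/2)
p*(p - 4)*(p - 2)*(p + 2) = p^4 - 4*p^3 - 4*p^2 + 16*p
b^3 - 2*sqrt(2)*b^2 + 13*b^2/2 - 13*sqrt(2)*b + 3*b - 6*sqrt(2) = (b + 1/2)*(b + 6)*(b - 2*sqrt(2))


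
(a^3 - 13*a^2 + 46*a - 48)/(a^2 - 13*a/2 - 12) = 2*(a^2 - 5*a + 6)/(2*a + 3)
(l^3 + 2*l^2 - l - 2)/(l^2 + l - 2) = l + 1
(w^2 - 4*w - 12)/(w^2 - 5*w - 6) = (w + 2)/(w + 1)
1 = 1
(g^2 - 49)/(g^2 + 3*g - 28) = (g - 7)/(g - 4)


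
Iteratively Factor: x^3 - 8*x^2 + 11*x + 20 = (x - 4)*(x^2 - 4*x - 5) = (x - 5)*(x - 4)*(x + 1)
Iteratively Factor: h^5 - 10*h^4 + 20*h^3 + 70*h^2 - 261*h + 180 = (h - 1)*(h^4 - 9*h^3 + 11*h^2 + 81*h - 180) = (h - 5)*(h - 1)*(h^3 - 4*h^2 - 9*h + 36) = (h - 5)*(h - 4)*(h - 1)*(h^2 - 9) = (h - 5)*(h - 4)*(h - 3)*(h - 1)*(h + 3)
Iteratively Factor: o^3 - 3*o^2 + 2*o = (o - 1)*(o^2 - 2*o) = o*(o - 1)*(o - 2)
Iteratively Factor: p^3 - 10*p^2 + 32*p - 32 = (p - 4)*(p^2 - 6*p + 8) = (p - 4)*(p - 2)*(p - 4)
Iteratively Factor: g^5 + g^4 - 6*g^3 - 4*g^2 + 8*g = (g + 2)*(g^4 - g^3 - 4*g^2 + 4*g) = (g - 2)*(g + 2)*(g^3 + g^2 - 2*g) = g*(g - 2)*(g + 2)*(g^2 + g - 2) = g*(g - 2)*(g + 2)^2*(g - 1)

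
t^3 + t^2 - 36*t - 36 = (t - 6)*(t + 1)*(t + 6)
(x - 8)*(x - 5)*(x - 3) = x^3 - 16*x^2 + 79*x - 120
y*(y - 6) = y^2 - 6*y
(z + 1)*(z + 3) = z^2 + 4*z + 3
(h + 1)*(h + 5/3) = h^2 + 8*h/3 + 5/3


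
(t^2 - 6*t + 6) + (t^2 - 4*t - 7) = 2*t^2 - 10*t - 1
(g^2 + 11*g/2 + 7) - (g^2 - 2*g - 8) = 15*g/2 + 15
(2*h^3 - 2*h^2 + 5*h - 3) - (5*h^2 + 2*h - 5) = 2*h^3 - 7*h^2 + 3*h + 2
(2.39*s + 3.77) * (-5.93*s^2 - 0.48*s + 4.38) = -14.1727*s^3 - 23.5033*s^2 + 8.6586*s + 16.5126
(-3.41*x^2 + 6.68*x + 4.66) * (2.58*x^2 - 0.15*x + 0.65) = -8.7978*x^4 + 17.7459*x^3 + 8.8043*x^2 + 3.643*x + 3.029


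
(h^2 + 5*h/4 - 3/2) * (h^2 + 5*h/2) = h^4 + 15*h^3/4 + 13*h^2/8 - 15*h/4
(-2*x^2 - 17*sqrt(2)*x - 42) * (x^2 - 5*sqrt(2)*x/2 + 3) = -2*x^4 - 12*sqrt(2)*x^3 + 37*x^2 + 54*sqrt(2)*x - 126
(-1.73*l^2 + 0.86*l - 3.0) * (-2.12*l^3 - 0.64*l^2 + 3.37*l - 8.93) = 3.6676*l^5 - 0.716*l^4 - 0.0204999999999993*l^3 + 20.2671*l^2 - 17.7898*l + 26.79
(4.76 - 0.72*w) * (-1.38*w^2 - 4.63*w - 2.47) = 0.9936*w^3 - 3.2352*w^2 - 20.2604*w - 11.7572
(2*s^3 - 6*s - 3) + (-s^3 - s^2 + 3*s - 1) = s^3 - s^2 - 3*s - 4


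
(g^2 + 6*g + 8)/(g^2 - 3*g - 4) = (g^2 + 6*g + 8)/(g^2 - 3*g - 4)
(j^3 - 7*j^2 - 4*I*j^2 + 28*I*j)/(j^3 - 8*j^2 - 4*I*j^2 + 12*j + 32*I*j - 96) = j*(j^2 - j*(7 + 4*I) + 28*I)/(j^3 - 4*j^2*(2 + I) + 4*j*(3 + 8*I) - 96)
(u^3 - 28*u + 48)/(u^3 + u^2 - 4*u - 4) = (u^2 + 2*u - 24)/(u^2 + 3*u + 2)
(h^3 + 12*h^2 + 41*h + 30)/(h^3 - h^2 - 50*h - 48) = (h + 5)/(h - 8)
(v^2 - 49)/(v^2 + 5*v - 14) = (v - 7)/(v - 2)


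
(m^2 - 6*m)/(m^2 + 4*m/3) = 3*(m - 6)/(3*m + 4)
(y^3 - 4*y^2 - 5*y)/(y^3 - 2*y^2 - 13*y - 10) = y/(y + 2)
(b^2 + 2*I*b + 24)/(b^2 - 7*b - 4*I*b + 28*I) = (b + 6*I)/(b - 7)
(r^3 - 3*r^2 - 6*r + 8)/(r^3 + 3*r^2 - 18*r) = (r^3 - 3*r^2 - 6*r + 8)/(r*(r^2 + 3*r - 18))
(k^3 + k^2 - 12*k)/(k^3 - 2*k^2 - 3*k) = (k + 4)/(k + 1)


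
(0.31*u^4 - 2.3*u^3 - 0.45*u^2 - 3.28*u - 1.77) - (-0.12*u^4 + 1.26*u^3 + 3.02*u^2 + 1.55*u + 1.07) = 0.43*u^4 - 3.56*u^3 - 3.47*u^2 - 4.83*u - 2.84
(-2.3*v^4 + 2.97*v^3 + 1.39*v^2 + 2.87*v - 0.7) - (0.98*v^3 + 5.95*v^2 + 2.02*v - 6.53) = -2.3*v^4 + 1.99*v^3 - 4.56*v^2 + 0.85*v + 5.83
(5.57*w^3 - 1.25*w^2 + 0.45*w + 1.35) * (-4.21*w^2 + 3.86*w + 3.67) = -23.4497*w^5 + 26.7627*w^4 + 13.7224*w^3 - 8.534*w^2 + 6.8625*w + 4.9545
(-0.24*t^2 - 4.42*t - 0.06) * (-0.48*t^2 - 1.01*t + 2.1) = 0.1152*t^4 + 2.364*t^3 + 3.989*t^2 - 9.2214*t - 0.126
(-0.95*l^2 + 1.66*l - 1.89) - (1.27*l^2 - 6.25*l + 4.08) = -2.22*l^2 + 7.91*l - 5.97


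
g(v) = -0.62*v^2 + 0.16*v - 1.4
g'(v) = 0.16 - 1.24*v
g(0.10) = -1.39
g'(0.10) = 0.04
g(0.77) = -1.64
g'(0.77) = -0.79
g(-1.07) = -2.28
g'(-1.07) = 1.49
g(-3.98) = -11.86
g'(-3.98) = 5.10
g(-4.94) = -17.32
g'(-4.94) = 6.29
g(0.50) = -1.48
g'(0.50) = -0.46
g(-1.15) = -2.40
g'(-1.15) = 1.59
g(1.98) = -3.51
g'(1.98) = -2.30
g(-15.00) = -143.30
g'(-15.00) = 18.76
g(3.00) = -6.50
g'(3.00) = -3.56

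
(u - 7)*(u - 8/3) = u^2 - 29*u/3 + 56/3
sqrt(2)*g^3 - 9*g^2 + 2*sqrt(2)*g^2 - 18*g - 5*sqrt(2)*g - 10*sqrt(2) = (g + 2)*(g - 5*sqrt(2))*(sqrt(2)*g + 1)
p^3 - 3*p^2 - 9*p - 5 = (p - 5)*(p + 1)^2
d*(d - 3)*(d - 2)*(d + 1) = d^4 - 4*d^3 + d^2 + 6*d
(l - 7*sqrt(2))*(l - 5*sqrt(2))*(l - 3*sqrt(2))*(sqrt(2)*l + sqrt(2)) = sqrt(2)*l^4 - 30*l^3 + sqrt(2)*l^3 - 30*l^2 + 142*sqrt(2)*l^2 - 420*l + 142*sqrt(2)*l - 420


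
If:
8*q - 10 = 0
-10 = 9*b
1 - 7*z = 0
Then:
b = -10/9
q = 5/4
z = 1/7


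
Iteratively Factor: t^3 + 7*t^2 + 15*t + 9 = (t + 1)*(t^2 + 6*t + 9) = (t + 1)*(t + 3)*(t + 3)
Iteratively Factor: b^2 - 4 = (b + 2)*(b - 2)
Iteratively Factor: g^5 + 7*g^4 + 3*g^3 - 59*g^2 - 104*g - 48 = (g + 1)*(g^4 + 6*g^3 - 3*g^2 - 56*g - 48) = (g + 1)*(g + 4)*(g^3 + 2*g^2 - 11*g - 12) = (g + 1)^2*(g + 4)*(g^2 + g - 12) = (g - 3)*(g + 1)^2*(g + 4)*(g + 4)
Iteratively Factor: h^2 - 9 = (h - 3)*(h + 3)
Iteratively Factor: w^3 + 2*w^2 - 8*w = (w)*(w^2 + 2*w - 8) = w*(w - 2)*(w + 4)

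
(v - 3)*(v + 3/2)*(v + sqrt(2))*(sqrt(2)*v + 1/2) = sqrt(2)*v^4 - 3*sqrt(2)*v^3/2 + 5*v^3/2 - 4*sqrt(2)*v^2 - 15*v^2/4 - 45*v/4 - 3*sqrt(2)*v/4 - 9*sqrt(2)/4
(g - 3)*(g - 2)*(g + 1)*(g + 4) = g^4 - 15*g^2 + 10*g + 24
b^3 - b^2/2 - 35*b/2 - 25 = (b - 5)*(b + 2)*(b + 5/2)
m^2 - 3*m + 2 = (m - 2)*(m - 1)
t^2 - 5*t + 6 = (t - 3)*(t - 2)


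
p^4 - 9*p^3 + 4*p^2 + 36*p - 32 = (p - 8)*(p - 2)*(p - 1)*(p + 2)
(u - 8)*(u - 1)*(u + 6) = u^3 - 3*u^2 - 46*u + 48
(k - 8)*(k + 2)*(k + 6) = k^3 - 52*k - 96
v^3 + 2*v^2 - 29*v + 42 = (v - 3)*(v - 2)*(v + 7)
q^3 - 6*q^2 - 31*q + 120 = (q - 8)*(q - 3)*(q + 5)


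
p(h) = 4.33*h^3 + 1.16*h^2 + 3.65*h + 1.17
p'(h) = 12.99*h^2 + 2.32*h + 3.65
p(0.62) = 4.91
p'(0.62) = 10.08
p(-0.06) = 0.95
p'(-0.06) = 3.56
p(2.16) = 58.10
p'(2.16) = 69.27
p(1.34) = 18.56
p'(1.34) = 30.08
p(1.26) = 16.27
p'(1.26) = 27.20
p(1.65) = 29.80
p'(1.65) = 42.84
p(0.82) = 7.33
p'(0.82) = 14.29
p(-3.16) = -135.41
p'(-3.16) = 126.03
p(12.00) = 7694.25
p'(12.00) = 1902.05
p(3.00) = 139.47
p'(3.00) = 127.52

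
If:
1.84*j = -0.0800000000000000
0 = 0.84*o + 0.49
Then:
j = -0.04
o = -0.58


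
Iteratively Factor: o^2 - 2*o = (o - 2)*(o)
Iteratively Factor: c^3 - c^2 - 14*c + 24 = (c - 2)*(c^2 + c - 12) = (c - 3)*(c - 2)*(c + 4)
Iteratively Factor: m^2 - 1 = (m + 1)*(m - 1)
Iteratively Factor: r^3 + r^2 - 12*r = (r)*(r^2 + r - 12) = r*(r + 4)*(r - 3)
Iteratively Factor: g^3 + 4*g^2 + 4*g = (g + 2)*(g^2 + 2*g) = g*(g + 2)*(g + 2)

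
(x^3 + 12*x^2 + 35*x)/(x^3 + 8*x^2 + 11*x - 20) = x*(x + 7)/(x^2 + 3*x - 4)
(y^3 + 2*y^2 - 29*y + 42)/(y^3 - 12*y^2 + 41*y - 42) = (y + 7)/(y - 7)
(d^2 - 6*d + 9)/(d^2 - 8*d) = (d^2 - 6*d + 9)/(d*(d - 8))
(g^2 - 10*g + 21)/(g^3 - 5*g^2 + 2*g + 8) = (g^2 - 10*g + 21)/(g^3 - 5*g^2 + 2*g + 8)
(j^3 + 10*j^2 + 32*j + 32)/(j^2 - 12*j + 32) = (j^3 + 10*j^2 + 32*j + 32)/(j^2 - 12*j + 32)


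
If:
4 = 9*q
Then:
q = 4/9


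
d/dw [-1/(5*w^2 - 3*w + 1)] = (10*w - 3)/(5*w^2 - 3*w + 1)^2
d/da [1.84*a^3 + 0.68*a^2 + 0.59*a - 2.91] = 5.52*a^2 + 1.36*a + 0.59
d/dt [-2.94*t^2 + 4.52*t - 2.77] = 4.52 - 5.88*t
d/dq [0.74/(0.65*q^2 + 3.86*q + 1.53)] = (-0.962*q - 2.8564)/(0.65*q^2 + 3.86*q + 1.53)^2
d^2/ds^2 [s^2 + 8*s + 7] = 2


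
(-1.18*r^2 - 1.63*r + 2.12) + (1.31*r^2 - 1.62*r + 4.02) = 0.13*r^2 - 3.25*r + 6.14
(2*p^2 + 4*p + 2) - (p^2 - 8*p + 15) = p^2 + 12*p - 13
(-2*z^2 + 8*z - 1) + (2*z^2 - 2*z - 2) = 6*z - 3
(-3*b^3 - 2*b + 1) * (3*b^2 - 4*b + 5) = -9*b^5 + 12*b^4 - 21*b^3 + 11*b^2 - 14*b + 5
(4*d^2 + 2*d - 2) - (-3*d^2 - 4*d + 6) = 7*d^2 + 6*d - 8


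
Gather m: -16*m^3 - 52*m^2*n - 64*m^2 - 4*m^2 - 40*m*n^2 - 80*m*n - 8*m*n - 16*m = -16*m^3 + m^2*(-52*n - 68) + m*(-40*n^2 - 88*n - 16)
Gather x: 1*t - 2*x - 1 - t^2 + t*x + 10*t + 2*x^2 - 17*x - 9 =-t^2 + 11*t + 2*x^2 + x*(t - 19) - 10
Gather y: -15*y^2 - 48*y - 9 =-15*y^2 - 48*y - 9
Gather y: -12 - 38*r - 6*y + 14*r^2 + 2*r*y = 14*r^2 - 38*r + y*(2*r - 6) - 12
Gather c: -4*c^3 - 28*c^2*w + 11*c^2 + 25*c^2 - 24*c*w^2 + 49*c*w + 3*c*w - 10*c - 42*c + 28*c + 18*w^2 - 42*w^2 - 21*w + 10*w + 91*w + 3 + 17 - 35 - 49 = -4*c^3 + c^2*(36 - 28*w) + c*(-24*w^2 + 52*w - 24) - 24*w^2 + 80*w - 64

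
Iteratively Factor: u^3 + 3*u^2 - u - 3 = (u + 3)*(u^2 - 1) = (u - 1)*(u + 3)*(u + 1)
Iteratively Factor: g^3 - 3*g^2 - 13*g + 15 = (g - 1)*(g^2 - 2*g - 15) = (g - 1)*(g + 3)*(g - 5)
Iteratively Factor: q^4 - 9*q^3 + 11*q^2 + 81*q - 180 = (q + 3)*(q^3 - 12*q^2 + 47*q - 60) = (q - 4)*(q + 3)*(q^2 - 8*q + 15) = (q - 5)*(q - 4)*(q + 3)*(q - 3)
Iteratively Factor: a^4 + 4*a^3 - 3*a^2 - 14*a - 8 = (a - 2)*(a^3 + 6*a^2 + 9*a + 4) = (a - 2)*(a + 4)*(a^2 + 2*a + 1) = (a - 2)*(a + 1)*(a + 4)*(a + 1)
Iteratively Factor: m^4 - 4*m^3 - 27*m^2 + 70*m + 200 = (m + 2)*(m^3 - 6*m^2 - 15*m + 100) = (m - 5)*(m + 2)*(m^2 - m - 20) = (m - 5)^2*(m + 2)*(m + 4)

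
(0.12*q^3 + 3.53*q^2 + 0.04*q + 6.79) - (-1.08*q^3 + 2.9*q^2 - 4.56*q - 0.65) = 1.2*q^3 + 0.63*q^2 + 4.6*q + 7.44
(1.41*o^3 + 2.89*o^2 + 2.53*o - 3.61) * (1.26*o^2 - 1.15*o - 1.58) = 1.7766*o^5 + 2.0199*o^4 - 2.3635*o^3 - 12.0243*o^2 + 0.1541*o + 5.7038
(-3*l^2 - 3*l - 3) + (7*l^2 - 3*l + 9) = 4*l^2 - 6*l + 6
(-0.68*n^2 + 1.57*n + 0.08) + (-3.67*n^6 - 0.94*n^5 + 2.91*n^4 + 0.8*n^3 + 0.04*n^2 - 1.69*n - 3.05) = -3.67*n^6 - 0.94*n^5 + 2.91*n^4 + 0.8*n^3 - 0.64*n^2 - 0.12*n - 2.97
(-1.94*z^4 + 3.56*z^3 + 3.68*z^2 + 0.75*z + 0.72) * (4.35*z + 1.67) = -8.439*z^5 + 12.2462*z^4 + 21.9532*z^3 + 9.4081*z^2 + 4.3845*z + 1.2024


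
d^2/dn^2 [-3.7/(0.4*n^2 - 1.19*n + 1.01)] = (1.184*n^2 - 3.5224*n - 3.7*(0.8*n - 1.19)*(1.6*n - 2.38) + 2.9896)/(0.4*n^2 - 1.19*n + 1.01)^3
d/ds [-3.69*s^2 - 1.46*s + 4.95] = -7.38*s - 1.46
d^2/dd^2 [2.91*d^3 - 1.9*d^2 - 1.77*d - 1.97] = 17.46*d - 3.8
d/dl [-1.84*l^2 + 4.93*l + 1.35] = 4.93 - 3.68*l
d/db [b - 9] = 1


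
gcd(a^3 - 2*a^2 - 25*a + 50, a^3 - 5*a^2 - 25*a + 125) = a^2 - 25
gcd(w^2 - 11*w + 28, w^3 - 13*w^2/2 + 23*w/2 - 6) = w - 4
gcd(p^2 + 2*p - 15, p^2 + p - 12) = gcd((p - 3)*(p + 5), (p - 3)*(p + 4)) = p - 3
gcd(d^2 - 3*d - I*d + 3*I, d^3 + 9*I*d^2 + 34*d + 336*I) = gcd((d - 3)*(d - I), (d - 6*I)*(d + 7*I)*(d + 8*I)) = 1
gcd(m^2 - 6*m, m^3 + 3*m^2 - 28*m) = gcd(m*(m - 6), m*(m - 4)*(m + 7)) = m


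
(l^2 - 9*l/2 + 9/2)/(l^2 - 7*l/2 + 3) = (l - 3)/(l - 2)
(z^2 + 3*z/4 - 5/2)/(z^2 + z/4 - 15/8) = 2*(z + 2)/(2*z + 3)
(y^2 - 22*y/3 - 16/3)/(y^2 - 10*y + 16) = (y + 2/3)/(y - 2)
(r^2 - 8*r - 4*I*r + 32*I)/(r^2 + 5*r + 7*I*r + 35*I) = (r^2 - 4*r*(2 + I) + 32*I)/(r^2 + r*(5 + 7*I) + 35*I)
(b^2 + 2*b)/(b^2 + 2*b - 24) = b*(b + 2)/(b^2 + 2*b - 24)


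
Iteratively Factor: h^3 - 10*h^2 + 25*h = (h)*(h^2 - 10*h + 25) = h*(h - 5)*(h - 5)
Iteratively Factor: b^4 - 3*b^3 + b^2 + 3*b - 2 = (b - 2)*(b^3 - b^2 - b + 1) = (b - 2)*(b - 1)*(b^2 - 1) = (b - 2)*(b - 1)^2*(b + 1)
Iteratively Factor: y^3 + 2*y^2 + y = (y + 1)*(y^2 + y) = y*(y + 1)*(y + 1)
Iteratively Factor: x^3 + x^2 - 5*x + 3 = (x + 3)*(x^2 - 2*x + 1) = (x - 1)*(x + 3)*(x - 1)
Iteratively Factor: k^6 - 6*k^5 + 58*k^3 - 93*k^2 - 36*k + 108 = (k + 3)*(k^5 - 9*k^4 + 27*k^3 - 23*k^2 - 24*k + 36) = (k - 3)*(k + 3)*(k^4 - 6*k^3 + 9*k^2 + 4*k - 12) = (k - 3)*(k + 1)*(k + 3)*(k^3 - 7*k^2 + 16*k - 12) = (k - 3)^2*(k + 1)*(k + 3)*(k^2 - 4*k + 4) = (k - 3)^2*(k - 2)*(k + 1)*(k + 3)*(k - 2)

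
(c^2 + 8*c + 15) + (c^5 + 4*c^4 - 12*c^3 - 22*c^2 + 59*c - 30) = c^5 + 4*c^4 - 12*c^3 - 21*c^2 + 67*c - 15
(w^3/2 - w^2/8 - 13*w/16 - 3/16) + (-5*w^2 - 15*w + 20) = w^3/2 - 41*w^2/8 - 253*w/16 + 317/16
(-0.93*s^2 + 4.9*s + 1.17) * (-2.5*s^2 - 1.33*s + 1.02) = 2.325*s^4 - 11.0131*s^3 - 10.3906*s^2 + 3.4419*s + 1.1934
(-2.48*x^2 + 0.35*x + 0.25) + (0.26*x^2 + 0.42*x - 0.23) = -2.22*x^2 + 0.77*x + 0.02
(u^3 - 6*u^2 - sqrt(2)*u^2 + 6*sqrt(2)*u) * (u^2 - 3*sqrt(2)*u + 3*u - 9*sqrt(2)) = u^5 - 4*sqrt(2)*u^4 - 3*u^4 - 12*u^3 + 12*sqrt(2)*u^3 - 18*u^2 + 72*sqrt(2)*u^2 - 108*u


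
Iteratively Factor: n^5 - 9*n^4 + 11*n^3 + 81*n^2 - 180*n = (n - 3)*(n^4 - 6*n^3 - 7*n^2 + 60*n) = (n - 3)*(n + 3)*(n^3 - 9*n^2 + 20*n) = n*(n - 3)*(n + 3)*(n^2 - 9*n + 20) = n*(n - 4)*(n - 3)*(n + 3)*(n - 5)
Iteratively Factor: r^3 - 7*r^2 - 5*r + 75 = (r - 5)*(r^2 - 2*r - 15) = (r - 5)*(r + 3)*(r - 5)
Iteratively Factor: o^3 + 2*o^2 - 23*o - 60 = (o - 5)*(o^2 + 7*o + 12) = (o - 5)*(o + 3)*(o + 4)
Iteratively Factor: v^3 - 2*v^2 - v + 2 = (v + 1)*(v^2 - 3*v + 2) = (v - 1)*(v + 1)*(v - 2)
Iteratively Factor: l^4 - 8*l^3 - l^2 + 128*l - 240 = (l - 5)*(l^3 - 3*l^2 - 16*l + 48) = (l - 5)*(l - 4)*(l^2 + l - 12) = (l - 5)*(l - 4)*(l + 4)*(l - 3)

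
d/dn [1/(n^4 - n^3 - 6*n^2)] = (-4*n^2 + 3*n + 12)/(n^3*(-n^2 + n + 6)^2)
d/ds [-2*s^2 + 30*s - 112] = 30 - 4*s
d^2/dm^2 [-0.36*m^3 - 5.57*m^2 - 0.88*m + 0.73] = -2.16*m - 11.14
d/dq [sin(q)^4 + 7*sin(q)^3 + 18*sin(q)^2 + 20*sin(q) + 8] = (sin(q) + 2)^2*(4*sin(q) + 5)*cos(q)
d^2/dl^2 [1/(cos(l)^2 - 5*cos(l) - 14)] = (4*sin(l)^4 - 83*sin(l)^2 - 205*cos(l)/4 - 15*cos(3*l)/4 + 1)/(sin(l)^2 + 5*cos(l) + 13)^3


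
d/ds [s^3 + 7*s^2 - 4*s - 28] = 3*s^2 + 14*s - 4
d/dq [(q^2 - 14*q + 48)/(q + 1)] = (q^2 + 2*q - 62)/(q^2 + 2*q + 1)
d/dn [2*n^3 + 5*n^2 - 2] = 2*n*(3*n + 5)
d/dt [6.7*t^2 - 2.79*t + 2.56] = 13.4*t - 2.79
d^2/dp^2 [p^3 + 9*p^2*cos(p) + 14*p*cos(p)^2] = -9*p^2*cos(p) - 36*p*sin(p) - 28*p*cos(2*p) + 6*p - 28*sin(2*p) + 18*cos(p)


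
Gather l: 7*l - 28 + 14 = 7*l - 14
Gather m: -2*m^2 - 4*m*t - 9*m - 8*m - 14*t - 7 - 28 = -2*m^2 + m*(-4*t - 17) - 14*t - 35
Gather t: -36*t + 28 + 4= 32 - 36*t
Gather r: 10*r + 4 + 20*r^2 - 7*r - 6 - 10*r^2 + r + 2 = 10*r^2 + 4*r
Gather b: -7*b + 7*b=0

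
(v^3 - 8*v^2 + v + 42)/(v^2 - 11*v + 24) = (v^2 - 5*v - 14)/(v - 8)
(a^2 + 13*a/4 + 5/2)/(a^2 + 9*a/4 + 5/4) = (a + 2)/(a + 1)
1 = 1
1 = 1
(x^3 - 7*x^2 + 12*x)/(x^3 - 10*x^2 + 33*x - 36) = x/(x - 3)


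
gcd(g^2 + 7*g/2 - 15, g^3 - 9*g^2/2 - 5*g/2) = 1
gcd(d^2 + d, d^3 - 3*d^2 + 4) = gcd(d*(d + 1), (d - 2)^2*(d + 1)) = d + 1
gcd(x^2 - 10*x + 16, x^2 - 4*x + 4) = x - 2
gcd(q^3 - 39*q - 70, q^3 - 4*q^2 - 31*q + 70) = q^2 - 2*q - 35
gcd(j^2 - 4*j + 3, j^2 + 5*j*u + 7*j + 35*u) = 1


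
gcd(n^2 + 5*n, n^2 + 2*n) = n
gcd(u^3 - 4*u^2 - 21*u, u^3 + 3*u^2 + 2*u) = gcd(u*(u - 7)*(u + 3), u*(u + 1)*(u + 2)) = u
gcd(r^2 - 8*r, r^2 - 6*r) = r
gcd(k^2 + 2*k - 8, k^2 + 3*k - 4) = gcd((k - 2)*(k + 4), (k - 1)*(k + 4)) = k + 4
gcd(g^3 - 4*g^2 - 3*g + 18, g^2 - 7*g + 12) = g - 3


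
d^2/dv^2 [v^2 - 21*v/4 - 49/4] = 2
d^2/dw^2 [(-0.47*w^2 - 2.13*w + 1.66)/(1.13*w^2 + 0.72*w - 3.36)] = (-4.67481*w^3 + 2.010948*w^2 - 40.419648*w - 6.591552)/(1.442897*w^6 + 2.758104*w^5 - 11.113776*w^4 - 16.028928*w^3 + 33.046272*w^2 + 24.385536*w - 37.933056)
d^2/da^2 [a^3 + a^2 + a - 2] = 6*a + 2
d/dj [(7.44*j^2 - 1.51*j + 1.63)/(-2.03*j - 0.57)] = (-15.1032*j^2 - 8.4816*j + 4.1696)/(4.1209*j^2 + 2.3142*j + 0.3249)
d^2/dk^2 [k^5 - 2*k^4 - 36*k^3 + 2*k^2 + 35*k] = 20*k^3 - 24*k^2 - 216*k + 4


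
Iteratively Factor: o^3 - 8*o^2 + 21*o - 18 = (o - 2)*(o^2 - 6*o + 9) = (o - 3)*(o - 2)*(o - 3)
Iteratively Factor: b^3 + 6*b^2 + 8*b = (b + 2)*(b^2 + 4*b) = b*(b + 2)*(b + 4)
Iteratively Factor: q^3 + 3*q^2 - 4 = (q - 1)*(q^2 + 4*q + 4) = (q - 1)*(q + 2)*(q + 2)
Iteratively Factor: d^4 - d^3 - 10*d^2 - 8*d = (d + 2)*(d^3 - 3*d^2 - 4*d) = d*(d + 2)*(d^2 - 3*d - 4) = d*(d - 4)*(d + 2)*(d + 1)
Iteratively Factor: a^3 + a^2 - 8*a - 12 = (a - 3)*(a^2 + 4*a + 4) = (a - 3)*(a + 2)*(a + 2)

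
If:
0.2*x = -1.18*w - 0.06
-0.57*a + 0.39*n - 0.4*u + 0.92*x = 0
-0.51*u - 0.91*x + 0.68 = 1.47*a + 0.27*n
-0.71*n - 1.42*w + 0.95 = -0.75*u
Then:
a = 1.75151448414711*x + 0.955662500976567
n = -4.41161699621029*x - 0.0394866782024551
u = -4.49723471121466*x - 1.400318575139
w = -0.169491525423729*x - 0.0508474576271186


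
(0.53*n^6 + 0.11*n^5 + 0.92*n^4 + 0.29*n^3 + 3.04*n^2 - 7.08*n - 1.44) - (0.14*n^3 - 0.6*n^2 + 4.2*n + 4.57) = 0.53*n^6 + 0.11*n^5 + 0.92*n^4 + 0.15*n^3 + 3.64*n^2 - 11.28*n - 6.01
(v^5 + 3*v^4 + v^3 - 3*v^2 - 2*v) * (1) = v^5 + 3*v^4 + v^3 - 3*v^2 - 2*v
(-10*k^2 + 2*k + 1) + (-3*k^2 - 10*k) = -13*k^2 - 8*k + 1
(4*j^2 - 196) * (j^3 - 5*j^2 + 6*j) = 4*j^5 - 20*j^4 - 172*j^3 + 980*j^2 - 1176*j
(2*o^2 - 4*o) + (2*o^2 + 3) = 4*o^2 - 4*o + 3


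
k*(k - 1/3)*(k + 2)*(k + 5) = k^4 + 20*k^3/3 + 23*k^2/3 - 10*k/3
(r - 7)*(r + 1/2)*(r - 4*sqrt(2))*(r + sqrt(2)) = r^4 - 13*r^3/2 - 3*sqrt(2)*r^3 - 23*r^2/2 + 39*sqrt(2)*r^2/2 + 21*sqrt(2)*r/2 + 52*r + 28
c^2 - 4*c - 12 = (c - 6)*(c + 2)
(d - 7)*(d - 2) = d^2 - 9*d + 14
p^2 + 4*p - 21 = (p - 3)*(p + 7)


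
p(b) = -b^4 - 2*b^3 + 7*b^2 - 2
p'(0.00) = 0.00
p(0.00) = -2.00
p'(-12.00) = 5880.00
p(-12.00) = -16274.00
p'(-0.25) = -3.81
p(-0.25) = -1.54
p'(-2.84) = 3.47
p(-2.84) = 35.22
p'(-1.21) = -18.64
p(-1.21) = 9.65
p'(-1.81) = -21.28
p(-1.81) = 22.06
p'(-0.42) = -6.64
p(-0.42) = -0.65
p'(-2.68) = -3.62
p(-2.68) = 35.19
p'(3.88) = -269.65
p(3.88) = -240.08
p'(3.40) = -178.98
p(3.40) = -133.32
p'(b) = -4*b^3 - 6*b^2 + 14*b = 2*b*(-2*b^2 - 3*b + 7)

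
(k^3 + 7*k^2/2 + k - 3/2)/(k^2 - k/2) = k + 4 + 3/k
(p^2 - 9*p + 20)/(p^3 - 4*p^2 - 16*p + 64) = (p - 5)/(p^2 - 16)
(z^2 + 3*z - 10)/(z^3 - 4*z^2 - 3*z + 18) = (z^2 + 3*z - 10)/(z^3 - 4*z^2 - 3*z + 18)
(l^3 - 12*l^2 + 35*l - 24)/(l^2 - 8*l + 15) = (l^2 - 9*l + 8)/(l - 5)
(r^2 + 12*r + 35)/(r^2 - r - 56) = (r + 5)/(r - 8)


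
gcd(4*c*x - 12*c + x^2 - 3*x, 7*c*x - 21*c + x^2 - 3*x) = x - 3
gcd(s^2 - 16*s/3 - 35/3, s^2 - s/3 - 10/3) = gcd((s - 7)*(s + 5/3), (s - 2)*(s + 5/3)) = s + 5/3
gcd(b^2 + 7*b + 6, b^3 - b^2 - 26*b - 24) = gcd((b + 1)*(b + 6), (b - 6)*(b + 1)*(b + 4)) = b + 1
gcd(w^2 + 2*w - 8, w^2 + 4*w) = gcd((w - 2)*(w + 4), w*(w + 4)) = w + 4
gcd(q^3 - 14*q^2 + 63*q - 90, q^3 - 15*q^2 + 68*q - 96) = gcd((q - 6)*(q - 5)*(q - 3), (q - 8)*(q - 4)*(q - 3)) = q - 3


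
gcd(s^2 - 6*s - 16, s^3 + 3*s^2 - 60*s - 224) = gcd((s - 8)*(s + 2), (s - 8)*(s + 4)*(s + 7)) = s - 8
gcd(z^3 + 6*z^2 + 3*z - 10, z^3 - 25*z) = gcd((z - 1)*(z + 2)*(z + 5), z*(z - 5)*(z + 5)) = z + 5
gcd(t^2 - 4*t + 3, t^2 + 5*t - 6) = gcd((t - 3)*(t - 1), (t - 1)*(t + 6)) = t - 1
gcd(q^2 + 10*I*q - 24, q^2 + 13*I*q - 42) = q + 6*I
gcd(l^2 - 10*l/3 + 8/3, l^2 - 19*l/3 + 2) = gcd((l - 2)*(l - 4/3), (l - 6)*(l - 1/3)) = 1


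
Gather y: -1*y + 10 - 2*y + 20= 30 - 3*y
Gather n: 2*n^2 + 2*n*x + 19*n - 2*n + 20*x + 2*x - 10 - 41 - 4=2*n^2 + n*(2*x + 17) + 22*x - 55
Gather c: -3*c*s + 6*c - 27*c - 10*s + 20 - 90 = c*(-3*s - 21) - 10*s - 70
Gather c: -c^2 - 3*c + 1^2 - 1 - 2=-c^2 - 3*c - 2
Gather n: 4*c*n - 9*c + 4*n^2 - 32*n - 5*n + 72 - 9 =-9*c + 4*n^2 + n*(4*c - 37) + 63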